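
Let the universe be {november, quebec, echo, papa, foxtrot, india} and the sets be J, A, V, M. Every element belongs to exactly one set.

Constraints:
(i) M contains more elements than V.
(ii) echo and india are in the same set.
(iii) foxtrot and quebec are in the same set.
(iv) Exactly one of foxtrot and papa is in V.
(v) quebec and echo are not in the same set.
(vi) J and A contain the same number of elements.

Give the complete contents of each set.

J = {}; A = {}; V = {foxtrot, quebec}; M = {echo, india, november, papa}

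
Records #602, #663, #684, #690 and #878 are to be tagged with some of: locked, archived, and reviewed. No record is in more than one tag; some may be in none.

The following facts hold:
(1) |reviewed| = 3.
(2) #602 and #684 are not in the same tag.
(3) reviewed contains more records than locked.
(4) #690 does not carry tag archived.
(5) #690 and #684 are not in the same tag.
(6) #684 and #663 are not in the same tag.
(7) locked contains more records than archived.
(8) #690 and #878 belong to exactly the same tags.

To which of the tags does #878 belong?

#878: reviewed

From (4): #690 ∉ archived.
(8): #878 matches #690: #878 ∉ archived.
Suppose #878 ∈ locked: no assignment then satisfies all the clues, so #878 ∉ locked.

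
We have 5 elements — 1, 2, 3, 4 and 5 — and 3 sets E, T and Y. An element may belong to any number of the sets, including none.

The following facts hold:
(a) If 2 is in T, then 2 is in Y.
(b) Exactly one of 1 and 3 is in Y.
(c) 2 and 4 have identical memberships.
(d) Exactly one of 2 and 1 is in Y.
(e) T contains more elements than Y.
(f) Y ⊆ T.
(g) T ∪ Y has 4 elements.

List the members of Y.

Y = {2, 3, 4}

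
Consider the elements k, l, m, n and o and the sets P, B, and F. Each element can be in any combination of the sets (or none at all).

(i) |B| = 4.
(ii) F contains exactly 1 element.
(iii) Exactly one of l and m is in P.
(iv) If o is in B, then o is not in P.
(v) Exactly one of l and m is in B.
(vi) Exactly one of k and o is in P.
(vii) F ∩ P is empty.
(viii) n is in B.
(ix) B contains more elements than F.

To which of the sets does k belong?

k: B, P

From (viii): n ∈ B.
Suppose k ∉ P: no assignment then satisfies all the clues, so k ∈ P.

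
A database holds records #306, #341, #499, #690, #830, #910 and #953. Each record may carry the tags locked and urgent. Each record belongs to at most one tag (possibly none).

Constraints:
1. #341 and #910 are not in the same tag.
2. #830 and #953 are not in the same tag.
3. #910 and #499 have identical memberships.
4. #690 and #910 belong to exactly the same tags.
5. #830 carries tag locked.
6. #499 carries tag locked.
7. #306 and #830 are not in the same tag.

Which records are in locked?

locked = {#499, #690, #830, #910}

From (5): #830 ∈ locked.
From (6): #499 ∈ locked.
(2): #953 ∉ locked.
(3): #910 matches #499: #910 ∈ locked.
(4): #690 matches #910: #690 ∈ locked.
(7): #306 ∉ locked.
(1): #341 ∉ locked.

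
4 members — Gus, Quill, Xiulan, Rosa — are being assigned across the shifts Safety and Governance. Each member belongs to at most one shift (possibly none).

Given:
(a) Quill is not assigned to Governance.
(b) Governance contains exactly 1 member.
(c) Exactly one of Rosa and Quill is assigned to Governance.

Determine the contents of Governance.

From (a): Quill ∉ Governance.
(c) (exactly one): Rosa ∈ Governance.
(b): Governance already has 1, so the rest are out.

Governance = {Rosa}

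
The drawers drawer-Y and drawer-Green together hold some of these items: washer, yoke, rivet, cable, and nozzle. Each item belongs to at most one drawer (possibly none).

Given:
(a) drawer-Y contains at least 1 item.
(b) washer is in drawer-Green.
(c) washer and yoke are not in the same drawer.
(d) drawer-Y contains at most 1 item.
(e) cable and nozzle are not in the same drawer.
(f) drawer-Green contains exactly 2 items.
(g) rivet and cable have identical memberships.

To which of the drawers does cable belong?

cable: none

From (b): washer ∈ drawer-Green.
(c): yoke ∉ drawer-Green.
Suppose cable ∈ drawer-Y: no assignment then satisfies all the clues, so cable ∉ drawer-Y.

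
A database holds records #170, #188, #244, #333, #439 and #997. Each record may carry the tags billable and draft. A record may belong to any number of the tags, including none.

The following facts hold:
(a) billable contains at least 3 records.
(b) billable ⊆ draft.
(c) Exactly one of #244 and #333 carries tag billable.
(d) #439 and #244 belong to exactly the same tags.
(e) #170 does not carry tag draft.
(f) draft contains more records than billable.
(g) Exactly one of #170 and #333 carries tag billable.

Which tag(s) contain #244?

From (e): #170 ∉ draft.
(b) contrapositive: #170 ∉ billable.
(g) (exactly one): #333 ∈ billable.
(b) with #333 ∈ billable: #333 ∈ draft.
(c) (exactly one): #244 ∉ billable.
(d): #439 matches #244: #439 ∉ billable.
(a): only 3 candidates remain for billable, so all are in.
(b) with #188 ∈ billable: #188 ∈ draft.
(b) with #997 ∈ billable: #997 ∈ draft.
Suppose #244 ∉ draft: no assignment then satisfies all the clues, so #244 ∈ draft.

#244: draft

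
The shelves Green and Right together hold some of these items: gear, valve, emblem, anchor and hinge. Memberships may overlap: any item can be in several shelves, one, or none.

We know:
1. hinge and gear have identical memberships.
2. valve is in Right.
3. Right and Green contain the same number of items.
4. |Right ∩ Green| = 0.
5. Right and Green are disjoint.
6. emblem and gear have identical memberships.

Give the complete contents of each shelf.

Green = {anchor}; Right = {valve}

From (2): valve ∈ Right.
(5) (disjoint): valve ∉ Green.
Suppose gear ∈ Green: no assignment then satisfies all the clues, so gear ∉ Green.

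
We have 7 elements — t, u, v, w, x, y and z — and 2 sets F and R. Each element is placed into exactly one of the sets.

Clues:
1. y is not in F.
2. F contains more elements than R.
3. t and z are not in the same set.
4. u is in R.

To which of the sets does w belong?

From (1): y ∉ F.
From (4): u ∈ R.
Only one set left: y ∈ R.
Suppose w ∉ F: no assignment then satisfies all the clues, so w ∈ F.

w: F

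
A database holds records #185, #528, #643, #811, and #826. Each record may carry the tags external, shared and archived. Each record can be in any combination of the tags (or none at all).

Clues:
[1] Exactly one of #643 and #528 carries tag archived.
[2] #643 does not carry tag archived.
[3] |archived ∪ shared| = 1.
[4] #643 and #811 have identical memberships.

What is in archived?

archived = {#528}

From (2): #643 ∉ archived.
(1) (exactly one): #528 ∈ archived.
(4): #811 matches #643: #811 ∉ archived.
Suppose #185 ∈ archived: no assignment then satisfies all the clues, so #185 ∉ archived.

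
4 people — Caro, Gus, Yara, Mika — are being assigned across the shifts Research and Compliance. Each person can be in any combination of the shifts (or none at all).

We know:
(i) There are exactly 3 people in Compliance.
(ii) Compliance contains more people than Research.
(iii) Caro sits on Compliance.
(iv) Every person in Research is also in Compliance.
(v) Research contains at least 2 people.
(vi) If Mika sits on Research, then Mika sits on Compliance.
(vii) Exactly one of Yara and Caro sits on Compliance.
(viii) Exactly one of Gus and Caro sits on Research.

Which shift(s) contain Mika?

From (iii): Caro ∈ Compliance.
(vii) (exactly one): Yara ∉ Compliance.
(i): only 3 candidates remain for Compliance, so all are in.
(iv) contrapositive: Yara ∉ Research.
Suppose Mika ∉ Research: no assignment then satisfies all the clues, so Mika ∈ Research.

Mika: Compliance, Research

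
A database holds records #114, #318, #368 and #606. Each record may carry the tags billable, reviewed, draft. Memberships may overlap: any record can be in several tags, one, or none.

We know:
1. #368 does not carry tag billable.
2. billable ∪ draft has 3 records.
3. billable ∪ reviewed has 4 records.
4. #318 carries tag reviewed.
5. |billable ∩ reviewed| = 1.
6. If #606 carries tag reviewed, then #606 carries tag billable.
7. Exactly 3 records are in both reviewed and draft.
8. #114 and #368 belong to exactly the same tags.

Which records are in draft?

draft = {#114, #368, #606}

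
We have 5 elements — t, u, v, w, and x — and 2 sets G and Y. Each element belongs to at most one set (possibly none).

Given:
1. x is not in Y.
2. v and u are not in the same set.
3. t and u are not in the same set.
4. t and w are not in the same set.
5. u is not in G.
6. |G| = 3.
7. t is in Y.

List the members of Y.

From (1): x ∉ Y.
From (5): u ∉ G.
From (7): t ∈ Y.
(3): u ∉ Y.
(4): w ∉ Y.
(6): only 3 candidates remain for G, so all are in.

Y = {t}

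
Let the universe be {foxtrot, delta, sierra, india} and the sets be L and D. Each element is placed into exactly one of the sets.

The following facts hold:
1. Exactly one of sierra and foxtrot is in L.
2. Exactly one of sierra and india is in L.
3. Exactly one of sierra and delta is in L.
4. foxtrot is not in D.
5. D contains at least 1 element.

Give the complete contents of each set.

L = {delta, foxtrot, india}; D = {sierra}

From (4): foxtrot ∉ D.
Only one set left: foxtrot ∈ L.
(1) (exactly one): sierra ∉ L.
(2) (exactly one): india ∈ L.
(3) (exactly one): delta ∈ L.
(5): only 1 candidates remain for D, so all are in.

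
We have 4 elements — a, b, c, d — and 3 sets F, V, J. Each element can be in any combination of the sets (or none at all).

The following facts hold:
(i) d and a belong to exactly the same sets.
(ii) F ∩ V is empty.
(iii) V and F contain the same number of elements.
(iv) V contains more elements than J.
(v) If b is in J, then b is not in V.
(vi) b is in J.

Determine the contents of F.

F = {b, c}

From (vi): b ∈ J.
(v): b ∉ V.
Suppose a ∈ F: no assignment then satisfies all the clues, so a ∉ F.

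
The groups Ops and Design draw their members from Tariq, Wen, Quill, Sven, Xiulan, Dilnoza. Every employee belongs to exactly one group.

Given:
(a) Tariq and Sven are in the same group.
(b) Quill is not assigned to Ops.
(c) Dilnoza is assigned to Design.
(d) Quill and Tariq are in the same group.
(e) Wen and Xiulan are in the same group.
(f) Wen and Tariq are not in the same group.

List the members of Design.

Design = {Dilnoza, Quill, Sven, Tariq}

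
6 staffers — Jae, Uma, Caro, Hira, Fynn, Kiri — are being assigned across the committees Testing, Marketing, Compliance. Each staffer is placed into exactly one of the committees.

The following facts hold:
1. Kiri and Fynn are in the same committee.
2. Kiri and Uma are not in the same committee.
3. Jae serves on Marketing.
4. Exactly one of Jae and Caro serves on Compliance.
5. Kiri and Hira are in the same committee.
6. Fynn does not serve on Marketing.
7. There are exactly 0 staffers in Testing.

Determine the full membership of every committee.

From (3): Jae ∈ Marketing.
From (6): Fynn ∉ Marketing.
(1): Kiri matches Fynn: Kiri ∉ Marketing.
(4) (exactly one): Caro ∈ Compliance.
(5): Hira matches Kiri: Hira ∉ Marketing.
(7): Testing already has 0, so the rest are out.
Only one committee left: Hira ∈ Compliance.
Only one committee left: Fynn ∈ Compliance.
Only one committee left: Kiri ∈ Compliance.
(2): Uma ∉ Compliance.
Only one committee left: Uma ∈ Marketing.

Testing = {}; Marketing = {Jae, Uma}; Compliance = {Caro, Fynn, Hira, Kiri}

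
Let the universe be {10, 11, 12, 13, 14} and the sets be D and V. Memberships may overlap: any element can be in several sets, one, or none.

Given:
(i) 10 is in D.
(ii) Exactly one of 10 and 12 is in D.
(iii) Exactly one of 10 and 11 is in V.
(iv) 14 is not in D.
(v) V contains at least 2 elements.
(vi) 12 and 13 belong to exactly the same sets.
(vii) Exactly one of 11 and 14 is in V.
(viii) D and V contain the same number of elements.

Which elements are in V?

V = {10, 14}

From (i): 10 ∈ D.
From (iv): 14 ∉ D.
(ii) (exactly one): 12 ∉ D.
(vi): 13 matches 12: 13 ∉ D.
Suppose 10 ∉ V: no assignment then satisfies all the clues, so 10 ∈ V.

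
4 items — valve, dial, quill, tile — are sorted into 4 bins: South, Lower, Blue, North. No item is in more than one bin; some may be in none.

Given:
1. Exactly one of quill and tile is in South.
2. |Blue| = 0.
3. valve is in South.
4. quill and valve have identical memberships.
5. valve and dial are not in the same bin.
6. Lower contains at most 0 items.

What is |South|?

From (3): valve ∈ South.
(2): Blue already has 0, so the rest are out.
(4): quill matches valve: quill ∈ South.
(5): dial ∉ South.
(6): Lower already has 0, so the rest are out.
(1) (exactly one): tile ∉ South.

2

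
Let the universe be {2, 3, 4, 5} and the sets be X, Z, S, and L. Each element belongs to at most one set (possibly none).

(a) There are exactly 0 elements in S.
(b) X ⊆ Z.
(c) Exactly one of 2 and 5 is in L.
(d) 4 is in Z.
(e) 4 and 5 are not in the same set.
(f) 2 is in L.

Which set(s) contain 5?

5: none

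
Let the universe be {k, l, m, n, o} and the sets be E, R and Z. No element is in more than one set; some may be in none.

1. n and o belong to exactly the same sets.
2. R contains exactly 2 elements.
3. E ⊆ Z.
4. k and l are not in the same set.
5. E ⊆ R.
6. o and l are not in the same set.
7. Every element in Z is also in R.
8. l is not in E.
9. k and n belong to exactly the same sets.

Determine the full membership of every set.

E = {}; R = {l, m}; Z = {}

From (8): l ∉ E.
Suppose k ∈ E: no assignment then satisfies all the clues, so k ∉ E.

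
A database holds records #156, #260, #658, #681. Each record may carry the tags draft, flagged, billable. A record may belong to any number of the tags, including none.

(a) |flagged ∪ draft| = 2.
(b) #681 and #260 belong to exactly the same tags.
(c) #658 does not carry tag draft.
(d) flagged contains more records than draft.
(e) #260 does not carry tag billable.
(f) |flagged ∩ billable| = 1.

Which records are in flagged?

From (c): #658 ∉ draft.
From (e): #260 ∉ billable.
(b): #681 matches #260: #681 ∉ billable.
Suppose #156 ∉ flagged: no assignment then satisfies all the clues, so #156 ∈ flagged.

flagged = {#156, #658}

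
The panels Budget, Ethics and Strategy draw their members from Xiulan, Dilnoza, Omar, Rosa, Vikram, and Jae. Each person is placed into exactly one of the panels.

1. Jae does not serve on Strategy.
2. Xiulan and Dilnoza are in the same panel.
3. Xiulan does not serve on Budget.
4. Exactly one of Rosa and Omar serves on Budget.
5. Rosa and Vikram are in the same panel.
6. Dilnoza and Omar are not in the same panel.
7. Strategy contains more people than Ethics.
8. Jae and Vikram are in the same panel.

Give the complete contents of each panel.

Budget = {Jae, Rosa, Vikram}; Ethics = {Omar}; Strategy = {Dilnoza, Xiulan}

From (1): Jae ∉ Strategy.
From (3): Xiulan ∉ Budget.
(2): Dilnoza matches Xiulan: Dilnoza ∉ Budget.
(8): Vikram matches Jae: Vikram ∉ Strategy.
(5): Rosa matches Vikram: Rosa ∉ Strategy.
Suppose Xiulan ∈ Ethics: no assignment then satisfies all the clues, so Xiulan ∉ Ethics.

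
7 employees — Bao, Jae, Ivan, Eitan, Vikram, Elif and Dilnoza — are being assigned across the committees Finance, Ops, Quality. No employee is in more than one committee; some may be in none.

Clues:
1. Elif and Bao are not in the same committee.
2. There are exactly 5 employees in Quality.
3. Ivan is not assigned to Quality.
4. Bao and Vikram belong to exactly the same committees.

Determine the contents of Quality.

Quality = {Bao, Dilnoza, Eitan, Jae, Vikram}

From (3): Ivan ∉ Quality.
Suppose Bao ∉ Quality: no assignment then satisfies all the clues, so Bao ∈ Quality.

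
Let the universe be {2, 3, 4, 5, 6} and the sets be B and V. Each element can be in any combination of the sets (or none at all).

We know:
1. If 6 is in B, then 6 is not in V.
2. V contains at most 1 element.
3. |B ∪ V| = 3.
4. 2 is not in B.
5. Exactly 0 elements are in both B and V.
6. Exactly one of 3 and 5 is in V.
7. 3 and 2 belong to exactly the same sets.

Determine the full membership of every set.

B = {4, 6}; V = {5}

From (4): 2 ∉ B.
(7): 3 matches 2: 3 ∉ B.
Suppose 2 ∈ V: no assignment then satisfies all the clues, so 2 ∉ V.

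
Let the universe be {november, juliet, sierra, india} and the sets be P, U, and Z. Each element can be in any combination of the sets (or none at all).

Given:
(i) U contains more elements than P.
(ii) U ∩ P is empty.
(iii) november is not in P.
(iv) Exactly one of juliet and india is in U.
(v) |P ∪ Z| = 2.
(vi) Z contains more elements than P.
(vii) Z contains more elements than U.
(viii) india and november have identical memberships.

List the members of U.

U = {juliet}

From (iii): november ∉ P.
(viii): india matches november: india ∉ P.
Suppose november ∈ U: no assignment then satisfies all the clues, so november ∉ U.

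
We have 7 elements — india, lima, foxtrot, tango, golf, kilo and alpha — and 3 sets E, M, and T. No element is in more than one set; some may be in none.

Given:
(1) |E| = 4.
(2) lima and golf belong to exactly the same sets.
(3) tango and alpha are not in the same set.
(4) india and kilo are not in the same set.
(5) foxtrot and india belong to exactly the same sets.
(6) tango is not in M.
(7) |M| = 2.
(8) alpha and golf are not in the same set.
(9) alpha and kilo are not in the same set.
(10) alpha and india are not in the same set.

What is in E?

E = {golf, kilo, lima, tango}

From (6): tango ∉ M.
Suppose india ∈ E: no assignment then satisfies all the clues, so india ∉ E.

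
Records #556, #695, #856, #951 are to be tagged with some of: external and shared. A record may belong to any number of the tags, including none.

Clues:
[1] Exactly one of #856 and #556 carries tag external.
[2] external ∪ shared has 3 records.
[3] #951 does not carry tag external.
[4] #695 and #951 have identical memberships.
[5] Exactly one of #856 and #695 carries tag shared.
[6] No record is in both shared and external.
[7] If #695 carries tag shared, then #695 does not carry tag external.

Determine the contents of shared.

shared = {#695, #951}

From (3): #951 ∉ external.
(4): #695 matches #951: #695 ∉ external.
Suppose #556 ∈ shared: no assignment then satisfies all the clues, so #556 ∉ shared.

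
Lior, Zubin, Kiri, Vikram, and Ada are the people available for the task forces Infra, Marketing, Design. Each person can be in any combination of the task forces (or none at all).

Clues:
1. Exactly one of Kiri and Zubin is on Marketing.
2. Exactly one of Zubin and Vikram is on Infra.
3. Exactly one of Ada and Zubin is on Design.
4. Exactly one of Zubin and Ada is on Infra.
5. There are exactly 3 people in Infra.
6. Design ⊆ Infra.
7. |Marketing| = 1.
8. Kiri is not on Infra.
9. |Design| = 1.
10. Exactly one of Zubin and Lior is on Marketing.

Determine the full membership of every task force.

Infra = {Ada, Lior, Vikram}; Marketing = {Zubin}; Design = {Ada}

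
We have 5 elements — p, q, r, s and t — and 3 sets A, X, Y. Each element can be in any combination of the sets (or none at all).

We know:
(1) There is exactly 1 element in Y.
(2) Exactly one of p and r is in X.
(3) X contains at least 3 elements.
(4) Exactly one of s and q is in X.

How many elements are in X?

3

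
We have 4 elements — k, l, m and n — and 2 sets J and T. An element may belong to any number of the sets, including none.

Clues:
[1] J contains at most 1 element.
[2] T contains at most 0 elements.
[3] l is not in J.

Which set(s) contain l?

l: none

From (3): l ∉ J.
(2): T already has 0, so the rest are out.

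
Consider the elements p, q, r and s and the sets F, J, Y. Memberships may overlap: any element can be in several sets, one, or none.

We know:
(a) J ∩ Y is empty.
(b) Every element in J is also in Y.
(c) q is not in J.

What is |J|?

0

From (c): q ∉ J.
Suppose p ∈ J: no assignment then satisfies all the clues, so p ∉ J.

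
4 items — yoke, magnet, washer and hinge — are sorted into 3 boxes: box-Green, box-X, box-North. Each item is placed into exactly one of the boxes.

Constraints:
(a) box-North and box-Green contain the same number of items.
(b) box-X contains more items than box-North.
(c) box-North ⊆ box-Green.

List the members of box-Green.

box-Green = {}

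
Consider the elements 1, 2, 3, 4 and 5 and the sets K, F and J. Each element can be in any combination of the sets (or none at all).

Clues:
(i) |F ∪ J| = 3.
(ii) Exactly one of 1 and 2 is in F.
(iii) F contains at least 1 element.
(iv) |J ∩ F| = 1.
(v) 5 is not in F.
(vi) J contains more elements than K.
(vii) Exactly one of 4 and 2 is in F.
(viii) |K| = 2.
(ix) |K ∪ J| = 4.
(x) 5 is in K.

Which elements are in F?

F = {2}

From (v): 5 ∉ F.
From (x): 5 ∈ K.
Suppose 1 ∈ F: no assignment then satisfies all the clues, so 1 ∉ F.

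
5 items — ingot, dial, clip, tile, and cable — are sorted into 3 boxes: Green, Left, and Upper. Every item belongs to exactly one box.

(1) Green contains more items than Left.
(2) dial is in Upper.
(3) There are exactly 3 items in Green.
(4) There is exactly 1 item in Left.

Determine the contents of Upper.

From (2): dial ∈ Upper.
Suppose ingot ∈ Upper: no assignment then satisfies all the clues, so ingot ∉ Upper.

Upper = {dial}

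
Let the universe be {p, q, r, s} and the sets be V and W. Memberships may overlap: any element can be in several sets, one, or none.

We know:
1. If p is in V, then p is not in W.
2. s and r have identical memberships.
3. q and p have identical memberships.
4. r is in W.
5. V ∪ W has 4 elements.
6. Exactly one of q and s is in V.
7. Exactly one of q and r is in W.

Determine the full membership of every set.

V = {p, q}; W = {r, s}

From (4): r ∈ W.
(2): s matches r: s ∈ W.
(7) (exactly one): q ∉ W.
(3): p matches q: p ∉ W.
Suppose p ∉ V: no assignment then satisfies all the clues, so p ∈ V.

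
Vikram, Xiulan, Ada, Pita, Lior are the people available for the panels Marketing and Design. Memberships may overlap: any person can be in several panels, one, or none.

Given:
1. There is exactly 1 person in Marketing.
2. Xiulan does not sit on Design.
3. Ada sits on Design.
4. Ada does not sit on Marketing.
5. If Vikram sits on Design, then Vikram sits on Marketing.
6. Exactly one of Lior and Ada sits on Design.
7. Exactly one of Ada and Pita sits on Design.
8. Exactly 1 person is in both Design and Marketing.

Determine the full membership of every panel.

Marketing = {Vikram}; Design = {Ada, Vikram}

From (2): Xiulan ∉ Design.
From (3): Ada ∈ Design.
From (4): Ada ∉ Marketing.
(6) (exactly one): Lior ∉ Design.
(7) (exactly one): Pita ∉ Design.
Suppose Vikram ∉ Marketing: no assignment then satisfies all the clues, so Vikram ∈ Marketing.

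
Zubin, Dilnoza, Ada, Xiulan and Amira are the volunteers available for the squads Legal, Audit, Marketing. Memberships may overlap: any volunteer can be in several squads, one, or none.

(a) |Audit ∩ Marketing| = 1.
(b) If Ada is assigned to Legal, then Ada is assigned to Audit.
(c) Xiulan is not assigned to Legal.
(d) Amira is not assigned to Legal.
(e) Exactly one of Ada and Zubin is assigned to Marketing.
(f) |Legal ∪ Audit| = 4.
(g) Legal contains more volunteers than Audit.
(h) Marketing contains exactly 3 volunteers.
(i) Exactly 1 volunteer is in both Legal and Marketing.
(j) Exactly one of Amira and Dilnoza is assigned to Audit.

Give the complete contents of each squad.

Legal = {Ada, Dilnoza, Zubin}; Audit = {Ada, Amira}; Marketing = {Amira, Xiulan, Zubin}

From (c): Xiulan ∉ Legal.
From (d): Amira ∉ Legal.
Suppose Zubin ∉ Legal: no assignment then satisfies all the clues, so Zubin ∈ Legal.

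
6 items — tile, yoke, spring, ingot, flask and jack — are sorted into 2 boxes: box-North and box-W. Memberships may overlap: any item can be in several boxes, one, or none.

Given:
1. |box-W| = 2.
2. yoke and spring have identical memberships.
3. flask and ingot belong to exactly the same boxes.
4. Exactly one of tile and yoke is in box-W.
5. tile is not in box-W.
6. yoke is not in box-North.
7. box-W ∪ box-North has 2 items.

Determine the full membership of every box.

From (5): tile ∉ box-W.
From (6): yoke ∉ box-North.
(2): spring matches yoke: spring ∉ box-North.
(4) (exactly one): yoke ∈ box-W.
(2): spring matches yoke: spring ∈ box-W.
(1): box-W already has 2, so the rest are out.
Suppose tile ∈ box-North: no assignment then satisfies all the clues, so tile ∉ box-North.

box-North = {}; box-W = {spring, yoke}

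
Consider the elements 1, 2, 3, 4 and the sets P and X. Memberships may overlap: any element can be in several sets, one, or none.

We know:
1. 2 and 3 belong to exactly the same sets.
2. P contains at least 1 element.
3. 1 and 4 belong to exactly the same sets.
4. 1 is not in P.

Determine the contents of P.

P = {2, 3}

From (4): 1 ∉ P.
(3): 4 matches 1: 4 ∉ P.
Suppose 2 ∉ P: no assignment then satisfies all the clues, so 2 ∈ P.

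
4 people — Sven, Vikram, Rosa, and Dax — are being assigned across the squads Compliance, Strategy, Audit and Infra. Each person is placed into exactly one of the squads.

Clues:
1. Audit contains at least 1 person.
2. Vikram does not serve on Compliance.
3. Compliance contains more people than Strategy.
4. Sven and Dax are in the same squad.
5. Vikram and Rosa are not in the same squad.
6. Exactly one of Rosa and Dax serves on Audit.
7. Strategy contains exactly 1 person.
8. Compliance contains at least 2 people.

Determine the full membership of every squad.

Compliance = {Dax, Sven}; Strategy = {Vikram}; Audit = {Rosa}; Infra = {}

From (2): Vikram ∉ Compliance.
Suppose Sven ∉ Compliance: no assignment then satisfies all the clues, so Sven ∈ Compliance.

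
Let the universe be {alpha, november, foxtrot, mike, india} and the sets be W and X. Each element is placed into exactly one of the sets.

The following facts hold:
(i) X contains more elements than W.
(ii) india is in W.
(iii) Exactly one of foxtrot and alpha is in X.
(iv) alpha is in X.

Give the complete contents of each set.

W = {foxtrot, india}; X = {alpha, mike, november}

From (ii): india ∈ W.
From (iv): alpha ∈ X.
(iii) (exactly one): foxtrot ∉ X.
Only one set left: foxtrot ∈ W.
Suppose november ∈ W: no assignment then satisfies all the clues, so november ∉ W.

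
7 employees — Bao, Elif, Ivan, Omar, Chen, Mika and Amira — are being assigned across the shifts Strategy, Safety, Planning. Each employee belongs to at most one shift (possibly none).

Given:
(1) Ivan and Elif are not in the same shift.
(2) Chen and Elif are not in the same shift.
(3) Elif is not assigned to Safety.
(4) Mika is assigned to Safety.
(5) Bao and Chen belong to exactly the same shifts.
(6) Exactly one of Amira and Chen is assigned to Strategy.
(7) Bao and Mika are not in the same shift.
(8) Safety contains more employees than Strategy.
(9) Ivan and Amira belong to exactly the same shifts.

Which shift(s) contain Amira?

Amira: Safety

From (3): Elif ∉ Safety.
From (4): Mika ∈ Safety.
(7): Bao ∉ Safety.
(5): Chen matches Bao: Chen ∉ Safety.
Suppose Amira ∈ Strategy: no assignment then satisfies all the clues, so Amira ∉ Strategy.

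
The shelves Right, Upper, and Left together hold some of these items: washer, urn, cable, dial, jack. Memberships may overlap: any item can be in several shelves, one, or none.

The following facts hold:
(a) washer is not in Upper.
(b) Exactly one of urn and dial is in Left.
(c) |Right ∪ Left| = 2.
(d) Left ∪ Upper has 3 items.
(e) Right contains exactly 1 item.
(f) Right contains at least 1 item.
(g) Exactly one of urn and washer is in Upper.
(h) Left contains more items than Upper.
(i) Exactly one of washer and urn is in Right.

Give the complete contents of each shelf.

Right = {washer}; Upper = {urn}; Left = {dial, washer}

From (a): washer ∉ Upper.
(g) (exactly one): urn ∈ Upper.
Suppose washer ∉ Right: no assignment then satisfies all the clues, so washer ∈ Right.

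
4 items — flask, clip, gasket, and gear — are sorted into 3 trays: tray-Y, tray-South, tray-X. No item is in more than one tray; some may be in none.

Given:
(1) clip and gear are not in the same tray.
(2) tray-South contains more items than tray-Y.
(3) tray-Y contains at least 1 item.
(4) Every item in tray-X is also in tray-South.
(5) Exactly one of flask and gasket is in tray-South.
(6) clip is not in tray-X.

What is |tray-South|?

2

From (6): clip ∉ tray-X.
Suppose flask ∈ tray-X: no assignment then satisfies all the clues, so flask ∉ tray-X.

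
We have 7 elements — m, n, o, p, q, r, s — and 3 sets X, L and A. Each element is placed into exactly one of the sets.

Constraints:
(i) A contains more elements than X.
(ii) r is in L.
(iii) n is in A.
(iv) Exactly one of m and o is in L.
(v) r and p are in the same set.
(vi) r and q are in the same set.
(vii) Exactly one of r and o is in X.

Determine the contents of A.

From (ii): r ∈ L.
From (iii): n ∈ A.
(v): p matches r: p ∉ X.
(v): p matches r: p ∈ L.
(vi): q matches r: q ∉ X.
(vi): q matches r: q ∈ L.
(vii) (exactly one): o ∈ X.
(iv) (exactly one): m ∈ L.
Suppose s ∉ A: no assignment then satisfies all the clues, so s ∈ A.

A = {n, s}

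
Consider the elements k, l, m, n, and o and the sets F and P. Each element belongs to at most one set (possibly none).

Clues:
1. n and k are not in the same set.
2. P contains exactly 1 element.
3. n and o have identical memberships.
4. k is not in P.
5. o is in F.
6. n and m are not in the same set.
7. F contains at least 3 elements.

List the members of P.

P = {m}

From (4): k ∉ P.
From (5): o ∈ F.
(3): n matches o: n ∈ F.
(6): m ∉ F.
(1): k ∉ F.
(7): only 3 candidates remain for F, so all are in.
(2): only 1 candidates remain for P, so all are in.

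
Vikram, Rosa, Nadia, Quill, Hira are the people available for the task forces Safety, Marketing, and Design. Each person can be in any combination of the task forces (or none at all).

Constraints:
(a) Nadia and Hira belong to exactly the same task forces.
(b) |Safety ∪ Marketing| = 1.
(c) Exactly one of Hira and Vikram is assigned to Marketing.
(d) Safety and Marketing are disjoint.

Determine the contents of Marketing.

Marketing = {Vikram}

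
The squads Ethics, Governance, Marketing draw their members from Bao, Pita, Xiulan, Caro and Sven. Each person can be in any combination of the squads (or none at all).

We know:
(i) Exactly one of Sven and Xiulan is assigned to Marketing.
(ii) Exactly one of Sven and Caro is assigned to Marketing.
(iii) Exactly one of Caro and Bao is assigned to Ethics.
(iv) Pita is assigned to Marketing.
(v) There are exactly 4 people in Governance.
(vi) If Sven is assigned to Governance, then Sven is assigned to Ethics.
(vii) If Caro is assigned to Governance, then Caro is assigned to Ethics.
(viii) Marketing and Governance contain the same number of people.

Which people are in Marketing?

From (iv): Pita ∈ Marketing.
Suppose Bao ∉ Marketing: no assignment then satisfies all the clues, so Bao ∈ Marketing.

Marketing = {Bao, Caro, Pita, Xiulan}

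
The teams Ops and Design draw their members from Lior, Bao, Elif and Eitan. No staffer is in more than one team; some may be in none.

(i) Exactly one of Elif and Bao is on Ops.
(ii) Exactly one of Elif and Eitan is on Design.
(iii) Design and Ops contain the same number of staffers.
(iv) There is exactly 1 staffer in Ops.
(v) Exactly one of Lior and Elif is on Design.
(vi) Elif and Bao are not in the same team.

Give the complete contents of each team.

Ops = {Bao}; Design = {Elif}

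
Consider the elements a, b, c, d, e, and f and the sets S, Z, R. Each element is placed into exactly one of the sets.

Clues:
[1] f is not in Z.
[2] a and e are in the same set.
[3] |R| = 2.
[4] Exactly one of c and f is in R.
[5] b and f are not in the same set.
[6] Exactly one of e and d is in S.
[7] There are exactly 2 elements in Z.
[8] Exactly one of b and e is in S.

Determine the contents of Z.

Z = {b, c}

From (1): f ∉ Z.
Suppose a ∈ Z: no assignment then satisfies all the clues, so a ∉ Z.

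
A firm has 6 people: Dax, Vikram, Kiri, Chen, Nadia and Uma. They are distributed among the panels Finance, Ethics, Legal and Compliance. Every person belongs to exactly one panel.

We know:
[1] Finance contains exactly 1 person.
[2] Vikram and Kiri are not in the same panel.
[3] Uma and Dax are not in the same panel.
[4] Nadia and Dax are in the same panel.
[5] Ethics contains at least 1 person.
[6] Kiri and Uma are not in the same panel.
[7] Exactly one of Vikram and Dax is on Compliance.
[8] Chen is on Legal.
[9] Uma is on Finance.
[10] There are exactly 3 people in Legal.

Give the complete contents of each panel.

Finance = {Uma}; Ethics = {Kiri}; Legal = {Chen, Dax, Nadia}; Compliance = {Vikram}

From (8): Chen ∈ Legal.
From (9): Uma ∈ Finance.
(1): Finance already has 1, so the rest are out.
Suppose Dax ∈ Ethics: no assignment then satisfies all the clues, so Dax ∉ Ethics.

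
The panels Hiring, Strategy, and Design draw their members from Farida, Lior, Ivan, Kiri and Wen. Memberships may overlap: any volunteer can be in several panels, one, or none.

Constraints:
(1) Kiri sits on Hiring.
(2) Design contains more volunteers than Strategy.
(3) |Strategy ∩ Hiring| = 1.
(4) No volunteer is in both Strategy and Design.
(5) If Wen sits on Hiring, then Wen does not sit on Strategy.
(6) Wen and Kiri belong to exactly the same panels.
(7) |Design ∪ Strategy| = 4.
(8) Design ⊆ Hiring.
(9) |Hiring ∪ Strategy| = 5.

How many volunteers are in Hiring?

5

From (1): Kiri ∈ Hiring.
(6): Wen matches Kiri: Wen ∈ Hiring.
(5): Wen ∉ Strategy.
(6): Kiri matches Wen: Kiri ∉ Strategy.
Suppose Farida ∉ Hiring: no assignment then satisfies all the clues, so Farida ∈ Hiring.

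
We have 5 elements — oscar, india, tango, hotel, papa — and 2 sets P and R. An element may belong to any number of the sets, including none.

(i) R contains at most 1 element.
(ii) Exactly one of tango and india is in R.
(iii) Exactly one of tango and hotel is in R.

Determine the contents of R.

R = {tango}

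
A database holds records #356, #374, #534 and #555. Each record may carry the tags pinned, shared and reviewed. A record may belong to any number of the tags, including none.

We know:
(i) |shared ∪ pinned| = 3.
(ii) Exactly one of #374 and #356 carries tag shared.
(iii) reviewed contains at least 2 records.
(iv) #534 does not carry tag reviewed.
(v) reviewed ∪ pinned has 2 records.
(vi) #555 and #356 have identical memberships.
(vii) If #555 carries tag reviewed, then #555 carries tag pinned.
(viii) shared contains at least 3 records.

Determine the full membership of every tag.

pinned = {#356, #555}; shared = {#356, #534, #555}; reviewed = {#356, #555}

From (iv): #534 ∉ reviewed.
Suppose #356 ∉ pinned: no assignment then satisfies all the clues, so #356 ∈ pinned.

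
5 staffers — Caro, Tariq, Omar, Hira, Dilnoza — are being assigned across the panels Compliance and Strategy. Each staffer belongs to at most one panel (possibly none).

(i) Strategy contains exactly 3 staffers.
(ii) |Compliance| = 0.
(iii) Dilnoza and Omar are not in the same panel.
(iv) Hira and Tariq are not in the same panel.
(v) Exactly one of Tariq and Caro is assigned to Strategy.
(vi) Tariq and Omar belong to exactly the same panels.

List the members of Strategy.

Strategy = {Caro, Dilnoza, Hira}

(ii): Compliance already has 0, so the rest are out.
Suppose Caro ∉ Strategy: no assignment then satisfies all the clues, so Caro ∈ Strategy.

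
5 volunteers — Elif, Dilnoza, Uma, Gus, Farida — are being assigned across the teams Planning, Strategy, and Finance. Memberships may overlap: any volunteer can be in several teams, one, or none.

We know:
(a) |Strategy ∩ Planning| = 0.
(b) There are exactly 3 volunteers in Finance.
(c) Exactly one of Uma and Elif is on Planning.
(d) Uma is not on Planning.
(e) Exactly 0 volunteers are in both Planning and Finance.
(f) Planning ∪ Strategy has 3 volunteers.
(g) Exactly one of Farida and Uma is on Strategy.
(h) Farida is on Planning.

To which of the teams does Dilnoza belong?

Dilnoza: Finance

From (d): Uma ∉ Planning.
From (h): Farida ∈ Planning.
(c) (exactly one): Elif ∈ Planning.
Suppose Dilnoza ∈ Planning: no assignment then satisfies all the clues, so Dilnoza ∉ Planning.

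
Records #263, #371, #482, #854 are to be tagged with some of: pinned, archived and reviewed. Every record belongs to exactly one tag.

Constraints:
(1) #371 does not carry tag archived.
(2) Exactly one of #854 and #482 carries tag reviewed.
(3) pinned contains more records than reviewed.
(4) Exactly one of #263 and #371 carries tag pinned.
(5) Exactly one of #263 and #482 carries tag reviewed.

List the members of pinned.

From (1): #371 ∉ archived.
Suppose #263 ∈ pinned: no assignment then satisfies all the clues, so #263 ∉ pinned.

pinned = {#371, #854}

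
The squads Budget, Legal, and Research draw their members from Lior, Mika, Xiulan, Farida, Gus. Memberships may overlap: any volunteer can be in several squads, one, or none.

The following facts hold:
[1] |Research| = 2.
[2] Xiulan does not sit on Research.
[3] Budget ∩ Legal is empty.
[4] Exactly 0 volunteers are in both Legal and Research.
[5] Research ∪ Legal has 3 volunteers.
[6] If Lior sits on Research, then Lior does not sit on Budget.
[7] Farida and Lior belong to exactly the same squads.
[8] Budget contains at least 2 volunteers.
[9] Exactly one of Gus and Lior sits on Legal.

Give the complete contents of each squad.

Budget = {Mika, Xiulan}; Legal = {Gus}; Research = {Farida, Lior}

From (2): Xiulan ∉ Research.
Suppose Lior ∈ Budget: no assignment then satisfies all the clues, so Lior ∉ Budget.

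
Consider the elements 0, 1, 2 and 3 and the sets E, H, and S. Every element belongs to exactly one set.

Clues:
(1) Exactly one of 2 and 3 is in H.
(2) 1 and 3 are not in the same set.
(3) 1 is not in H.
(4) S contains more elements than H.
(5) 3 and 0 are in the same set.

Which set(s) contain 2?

2: H

From (3): 1 ∉ H.
Suppose 2 ∈ E: no assignment then satisfies all the clues, so 2 ∉ E.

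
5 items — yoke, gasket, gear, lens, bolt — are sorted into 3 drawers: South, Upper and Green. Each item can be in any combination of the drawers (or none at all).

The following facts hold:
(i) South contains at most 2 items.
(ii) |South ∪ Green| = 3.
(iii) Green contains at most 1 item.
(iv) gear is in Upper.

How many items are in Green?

1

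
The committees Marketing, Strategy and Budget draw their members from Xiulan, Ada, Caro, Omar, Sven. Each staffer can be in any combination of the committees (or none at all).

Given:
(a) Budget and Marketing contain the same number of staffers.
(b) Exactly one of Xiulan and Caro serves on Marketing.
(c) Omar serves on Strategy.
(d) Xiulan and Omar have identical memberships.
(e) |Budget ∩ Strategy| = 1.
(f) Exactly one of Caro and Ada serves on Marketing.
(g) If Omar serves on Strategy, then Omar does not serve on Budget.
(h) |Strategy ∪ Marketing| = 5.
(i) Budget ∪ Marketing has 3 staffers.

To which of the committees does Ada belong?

From (c): Omar ∈ Strategy.
(d): Xiulan matches Omar: Xiulan ∈ Strategy.
(g): Omar ∉ Budget.
(d): Xiulan matches Omar: Xiulan ∉ Budget.
Suppose Ada ∈ Marketing: no assignment then satisfies all the clues, so Ada ∉ Marketing.

Ada: Budget, Strategy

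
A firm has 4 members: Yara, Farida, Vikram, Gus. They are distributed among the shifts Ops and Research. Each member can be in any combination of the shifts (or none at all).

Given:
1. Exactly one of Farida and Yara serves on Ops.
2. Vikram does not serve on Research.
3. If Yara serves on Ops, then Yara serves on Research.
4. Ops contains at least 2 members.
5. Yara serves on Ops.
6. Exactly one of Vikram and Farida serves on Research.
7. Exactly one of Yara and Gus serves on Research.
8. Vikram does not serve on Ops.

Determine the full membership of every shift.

From (2): Vikram ∉ Research.
From (5): Yara ∈ Ops.
From (8): Vikram ∉ Ops.
(1) (exactly one): Farida ∉ Ops.
(3): Yara ∈ Research.
(4): only 2 candidates remain for Ops, so all are in.
(6) (exactly one): Farida ∈ Research.
(7) (exactly one): Gus ∉ Research.

Ops = {Gus, Yara}; Research = {Farida, Yara}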